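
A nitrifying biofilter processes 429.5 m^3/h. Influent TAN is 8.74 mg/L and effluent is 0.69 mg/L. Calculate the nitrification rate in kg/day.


Concentration drop: TAN_in - TAN_out = 8.74 - 0.69 = 8.05 mg/L
Hourly TAN removed = Q * dTAN = 429.5 m^3/h * 8.05 mg/L = 3457.475 g/h  (m^3/h * mg/L = g/h)
Daily TAN removed = 3457.475 * 24 = 82979.4 g/day
Convert to kg/day: 82979.4 / 1000 = 82.9794 kg/day

82.9794 kg/day


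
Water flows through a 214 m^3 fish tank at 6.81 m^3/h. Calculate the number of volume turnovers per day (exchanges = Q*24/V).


Daily flow volume = 6.81 m^3/h * 24 h = 163.44 m^3/day
Exchanges = daily flow / tank volume = 163.44 / 214 = 0.763738 exchanges/day

0.763738 exchanges/day


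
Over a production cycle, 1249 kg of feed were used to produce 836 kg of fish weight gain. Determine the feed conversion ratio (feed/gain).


FCR = feed consumed / weight gained
FCR = 1249 kg / 836 kg = 1.49402

1.49402


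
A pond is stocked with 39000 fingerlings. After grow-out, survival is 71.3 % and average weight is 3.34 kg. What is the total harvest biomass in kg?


Survivors = 39000 * 71.3/100 = 27807 fish
Harvest biomass = survivors * W_f = 27807 * 3.34 = 92875.38 kg

92875.38 kg


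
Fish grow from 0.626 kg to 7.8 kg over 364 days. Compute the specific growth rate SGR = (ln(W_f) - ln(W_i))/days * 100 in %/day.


ln(W_f) = ln(7.8) = 2.0541237
ln(W_i) = ln(0.626) = -0.46840491
ln(W_f) - ln(W_i) = 2.0541237 - -0.46840491 = 2.5225286
SGR = 2.5225286 / 364 * 100 = 0.693002 %/day

0.693002 %/day


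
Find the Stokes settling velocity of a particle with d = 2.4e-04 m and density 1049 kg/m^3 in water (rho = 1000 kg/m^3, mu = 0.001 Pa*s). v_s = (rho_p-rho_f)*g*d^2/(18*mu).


Density difference: rho_p - rho_f = 1049 - 1000 = 49 kg/m^3
d^2 = (2.4e-04)^2 = 5.76e-08 m^2
Numerator = (rho_p - rho_f) * g * d^2 = 49 * 9.81 * 5.76e-08 = 2.7687744e-05
Denominator = 18 * mu = 18 * 0.001 = 0.018
v_s = 2.7687744e-05 / 0.018 = 0.00153821 m/s
Check: Re = rho_f * v_s * d / mu = 1000 * 0.00153821 * 2.4e-04 / 0.001 = 0.369 < 1, so Stokes' law applies.

0.00153821 m/s


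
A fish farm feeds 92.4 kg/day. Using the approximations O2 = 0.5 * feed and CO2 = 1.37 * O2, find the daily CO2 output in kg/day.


O2 = 92.4 * 0.5 = 46.2
CO2 = 46.2 * 1.37 = 63.294

63.294 kg/day


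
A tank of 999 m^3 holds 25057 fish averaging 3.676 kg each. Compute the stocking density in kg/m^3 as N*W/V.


Total biomass = 25057 fish * 3.676 kg = 92109.532 kg
Density = total biomass / volume = 92109.532 / 999 = 92.2017 kg/m^3

92.2017 kg/m^3


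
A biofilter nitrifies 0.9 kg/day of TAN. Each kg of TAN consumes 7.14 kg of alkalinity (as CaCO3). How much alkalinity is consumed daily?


Alkalinity factor: 7.14 kg CaCO3 consumed per kg TAN nitrified
alk = 0.9 kg TAN * 7.14 = 6.426 kg CaCO3/day

6.426 kg CaCO3/day


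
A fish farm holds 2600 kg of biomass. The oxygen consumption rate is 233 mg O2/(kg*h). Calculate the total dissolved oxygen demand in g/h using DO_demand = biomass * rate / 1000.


Total O2 consumption (mg/h) = 2600 kg * 233 mg/(kg*h) = 605800 mg/h
Convert to g/h: 605800 / 1000 = 605.8 g/h

605.8 g/h


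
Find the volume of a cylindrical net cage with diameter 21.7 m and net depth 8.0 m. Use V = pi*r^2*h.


r = d/2 = 21.7/2 = 10.85 m
Base area = pi*r^2 = pi*10.85^2 = 369.83614 m^2
Volume = 369.83614 * 8.0 = 2958.69 m^3

2958.69 m^3


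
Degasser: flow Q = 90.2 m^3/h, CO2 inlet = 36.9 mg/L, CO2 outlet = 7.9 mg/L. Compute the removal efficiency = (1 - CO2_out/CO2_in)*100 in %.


CO2_out / CO2_in = 7.9 / 36.9 = 0.21409214
Fraction remaining = 0.21409214
efficiency = (1 - 0.21409214) * 100 = 78.5908 %

78.5908 %


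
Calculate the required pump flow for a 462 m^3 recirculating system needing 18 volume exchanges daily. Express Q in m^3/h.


Daily recirculation volume = 462 m^3 * 18 = 8316 m^3/day
Flow rate Q = daily volume / 24 h = 8316 / 24 = 346.5 m^3/h

346.5 m^3/h


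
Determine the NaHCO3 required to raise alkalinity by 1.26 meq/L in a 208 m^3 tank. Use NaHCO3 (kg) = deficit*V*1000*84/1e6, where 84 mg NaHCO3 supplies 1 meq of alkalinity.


Tank volume in L = 208 m^3 * 1000 = 208000 L
Total meq required = 1.26 meq/L * 208000 L = 262080 meq
NaHCO3 mass = 262080 meq * 84 mg/meq / 1e6 = 22.0147 kg

22.0147 kg


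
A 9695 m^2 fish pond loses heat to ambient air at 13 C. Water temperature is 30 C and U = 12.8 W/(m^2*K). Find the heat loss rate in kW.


Temperature difference dT = 30 - 13 = 17 K
Heat loss (W) = U * A * dT = 12.8 * 9695 * 17 = 2109632 W
Convert to kW: 2109632 / 1000 = 2109.632 kW

2109.632 kW


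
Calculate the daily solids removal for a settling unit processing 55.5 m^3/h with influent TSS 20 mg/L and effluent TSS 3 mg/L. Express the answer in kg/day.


Concentration drop: TSS_in - TSS_out = 20 - 3 = 17 mg/L
Hourly solids removed = Q * dTSS = 55.5 m^3/h * 17 mg/L = 943.5 g/h  (m^3/h * mg/L = g/h)
Daily solids removed = 943.5 * 24 = 22644 g/day
Convert g to kg: 22644 / 1000 = 22.644 kg/day

22.644 kg/day


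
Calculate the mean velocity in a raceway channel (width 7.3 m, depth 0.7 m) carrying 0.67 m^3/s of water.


Cross-sectional area = W * d = 7.3 * 0.7 = 5.11 m^2
Velocity = Q / A = 0.67 / 5.11 = 0.131115 m/s

0.131115 m/s


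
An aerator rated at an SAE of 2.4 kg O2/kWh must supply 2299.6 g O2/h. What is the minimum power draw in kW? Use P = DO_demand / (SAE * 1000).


SAE in g O2/kWh = 2.4 * 1000 = 2400 g/kWh
P = DO_demand / SAE_g = 2299.6 / 2400 = 0.958167 kW

0.958167 kW


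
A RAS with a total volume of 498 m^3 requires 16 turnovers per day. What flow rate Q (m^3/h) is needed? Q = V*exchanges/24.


Daily recirculation volume = 498 m^3 * 16 = 7968 m^3/day
Flow rate Q = daily volume / 24 h = 7968 / 24 = 332 m^3/h

332 m^3/h


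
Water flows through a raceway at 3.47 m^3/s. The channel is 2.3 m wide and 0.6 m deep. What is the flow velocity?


Cross-sectional area = W * d = 2.3 * 0.6 = 1.38 m^2
Velocity = Q / A = 3.47 / 1.38 = 2.51449 m/s

2.51449 m/s


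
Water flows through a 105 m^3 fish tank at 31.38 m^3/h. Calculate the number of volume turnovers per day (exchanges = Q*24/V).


Daily flow volume = 31.38 m^3/h * 24 h = 753.12 m^3/day
Exchanges = daily flow / tank volume = 753.12 / 105 = 7.17257 exchanges/day

7.17257 exchanges/day


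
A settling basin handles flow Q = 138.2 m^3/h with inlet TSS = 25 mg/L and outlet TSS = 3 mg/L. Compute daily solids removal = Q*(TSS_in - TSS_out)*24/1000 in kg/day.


Concentration drop: TSS_in - TSS_out = 25 - 3 = 22 mg/L
Hourly solids removed = Q * dTSS = 138.2 m^3/h * 22 mg/L = 3040.4 g/h  (m^3/h * mg/L = g/h)
Daily solids removed = 3040.4 * 24 = 72969.6 g/day
Convert g to kg: 72969.6 / 1000 = 72.9696 kg/day

72.9696 kg/day


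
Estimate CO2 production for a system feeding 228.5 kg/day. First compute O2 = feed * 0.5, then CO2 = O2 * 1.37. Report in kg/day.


O2 = 228.5 * 0.5 = 114.25
CO2 = 114.25 * 1.37 = 156.5225

156.5225 kg/day


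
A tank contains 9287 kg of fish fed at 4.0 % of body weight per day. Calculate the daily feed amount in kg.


Feeding rate fraction = 4.0% / 100 = 0.04
Daily feed = 9287 kg * 0.04 = 371.48 kg/day

371.48 kg/day


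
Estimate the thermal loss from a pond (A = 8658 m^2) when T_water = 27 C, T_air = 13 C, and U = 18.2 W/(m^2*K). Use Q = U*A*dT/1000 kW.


Temperature difference dT = 27 - 13 = 14 K
Heat loss (W) = U * A * dT = 18.2 * 8658 * 14 = 2206058.4 W
Convert to kW: 2206058.4 / 1000 = 2206.0584 kW

2206.0584 kW


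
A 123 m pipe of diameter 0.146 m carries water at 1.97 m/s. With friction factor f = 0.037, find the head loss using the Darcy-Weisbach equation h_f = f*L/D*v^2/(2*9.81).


v^2 = 1.97^2 = 3.8809 m^2/s^2
L/D = 123/0.146 = 842.46575
h_f = f*(L/D)*v^2/(2g) = 0.037 * 842.46575 * 3.8809 / 19.62 = 6.16577 m

6.16577 m


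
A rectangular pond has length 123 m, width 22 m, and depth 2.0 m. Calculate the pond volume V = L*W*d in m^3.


Base area = L * W = 123 * 22 = 2706 m^2
Volume = area * depth = 2706 * 2.0 = 5412 m^3

5412 m^3


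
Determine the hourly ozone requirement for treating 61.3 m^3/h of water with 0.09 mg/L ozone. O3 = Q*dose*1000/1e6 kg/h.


O3 demand (mg/h) = Q * dose * 1000 = 61.3 * 0.09 * 1000 = 5517 mg/h
Convert mg to kg: 5517 / 1e6 = 0.005517 kg/h

0.005517 kg/h


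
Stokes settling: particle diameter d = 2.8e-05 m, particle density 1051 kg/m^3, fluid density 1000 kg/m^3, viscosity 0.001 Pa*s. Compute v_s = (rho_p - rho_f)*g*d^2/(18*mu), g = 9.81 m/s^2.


Density difference: rho_p - rho_f = 1051 - 1000 = 51 kg/m^3
d^2 = (2.8e-05)^2 = 7.84e-10 m^2
Numerator = (rho_p - rho_f) * g * d^2 = 51 * 9.81 * 7.84e-10 = 3.9224304e-07
Denominator = 18 * mu = 18 * 0.001 = 0.018
v_s = 3.9224304e-07 / 0.018 = 2.17913e-05 m/s
Check: Re = rho_f * v_s * d / mu = 1000 * 2.17913e-05 * 2.8e-05 / 0.001 = 6.1e-04 < 1, so Stokes' law applies.

2.17913e-05 m/s


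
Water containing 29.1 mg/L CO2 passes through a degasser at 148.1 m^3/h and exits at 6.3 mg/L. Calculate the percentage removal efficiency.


CO2_out / CO2_in = 6.3 / 29.1 = 0.21649485
Fraction remaining = 0.21649485
efficiency = (1 - 0.21649485) * 100 = 78.3505 %

78.3505 %


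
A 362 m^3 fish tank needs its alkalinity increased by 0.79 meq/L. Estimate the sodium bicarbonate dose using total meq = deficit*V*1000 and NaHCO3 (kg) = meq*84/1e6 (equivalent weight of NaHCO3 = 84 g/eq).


Tank volume in L = 362 m^3 * 1000 = 362000 L
Total meq required = 0.79 meq/L * 362000 L = 285980 meq
NaHCO3 mass = 285980 meq * 84 mg/meq / 1e6 = 24.0223 kg

24.0223 kg


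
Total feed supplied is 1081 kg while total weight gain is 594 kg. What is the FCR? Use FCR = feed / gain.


FCR = feed consumed / weight gained
FCR = 1081 kg / 594 kg = 1.81987

1.81987


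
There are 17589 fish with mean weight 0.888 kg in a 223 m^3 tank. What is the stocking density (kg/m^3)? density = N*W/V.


Total biomass = 17589 fish * 0.888 kg = 15619.032 kg
Density = total biomass / volume = 15619.032 / 223 = 70.0405 kg/m^3

70.0405 kg/m^3


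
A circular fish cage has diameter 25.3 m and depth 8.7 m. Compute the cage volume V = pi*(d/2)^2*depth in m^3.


r = d/2 = 25.3/2 = 12.65 m
Base area = pi*r^2 = pi*12.65^2 = 502.72551 m^2
Volume = 502.72551 * 8.7 = 4373.71 m^3

4373.71 m^3


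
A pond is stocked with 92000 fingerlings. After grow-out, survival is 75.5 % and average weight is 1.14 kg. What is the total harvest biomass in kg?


Survivors = 92000 * 75.5/100 = 69460 fish
Harvest biomass = survivors * W_f = 69460 * 1.14 = 79184.4 kg

79184.4 kg


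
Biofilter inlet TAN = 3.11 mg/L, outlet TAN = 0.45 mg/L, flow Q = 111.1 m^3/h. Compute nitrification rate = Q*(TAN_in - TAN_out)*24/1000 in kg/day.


Concentration drop: TAN_in - TAN_out = 3.11 - 0.45 = 2.66 mg/L
Hourly TAN removed = Q * dTAN = 111.1 m^3/h * 2.66 mg/L = 295.526 g/h  (m^3/h * mg/L = g/h)
Daily TAN removed = 295.526 * 24 = 7092.624 g/day
Convert to kg/day: 7092.624 / 1000 = 7.092624 kg/day

7.092624 kg/day


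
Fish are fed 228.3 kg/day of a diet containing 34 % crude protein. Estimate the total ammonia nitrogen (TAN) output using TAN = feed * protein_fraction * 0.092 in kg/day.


Protein in feed = 228.3 * 34/100 = 77.622 kg/day
TAN = protein * 0.092 = 77.622 * 0.092 = 7.141224 kg/day

7.141224 kg/day


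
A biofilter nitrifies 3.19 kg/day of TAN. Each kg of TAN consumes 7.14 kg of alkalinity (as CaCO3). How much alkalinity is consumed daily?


Alkalinity factor: 7.14 kg CaCO3 consumed per kg TAN nitrified
alk = 3.19 kg TAN * 7.14 = 22.7766 kg CaCO3/day

22.7766 kg CaCO3/day


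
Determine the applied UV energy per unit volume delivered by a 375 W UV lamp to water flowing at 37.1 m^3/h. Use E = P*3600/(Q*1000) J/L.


Energy delivered per hour = 375 W * 3600 s = 1350000 J/h
Volume treated per hour = 37.1 m^3/h * 1000 = 37100 L/h
dose = 1350000 / 37100 = 36.3881 J/L

36.3881 J/L


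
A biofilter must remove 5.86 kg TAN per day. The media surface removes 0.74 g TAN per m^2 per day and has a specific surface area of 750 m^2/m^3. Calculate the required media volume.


A = 5.86*1000 / 0.74 = 7918.9189 m^2
V = 7918.9189 / 750 = 10.5586

10.5586 m^3


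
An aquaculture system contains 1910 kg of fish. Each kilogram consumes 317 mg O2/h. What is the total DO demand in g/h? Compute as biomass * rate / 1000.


Total O2 consumption (mg/h) = 1910 kg * 317 mg/(kg*h) = 605470 mg/h
Convert to g/h: 605470 / 1000 = 605.47 g/h

605.47 g/h


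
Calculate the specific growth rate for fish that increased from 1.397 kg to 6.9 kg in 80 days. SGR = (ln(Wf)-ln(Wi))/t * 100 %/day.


ln(W_f) = ln(6.9) = 1.9315214
ln(W_i) = ln(1.397) = 0.33432708
ln(W_f) - ln(W_i) = 1.9315214 - 0.33432708 = 1.5971943
SGR = 1.5971943 / 80 * 100 = 1.99649 %/day

1.99649 %/day


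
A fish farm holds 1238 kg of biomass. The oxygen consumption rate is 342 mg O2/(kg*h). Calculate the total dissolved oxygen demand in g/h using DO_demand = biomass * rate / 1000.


Total O2 consumption (mg/h) = 1238 kg * 342 mg/(kg*h) = 423396 mg/h
Convert to g/h: 423396 / 1000 = 423.396 g/h

423.396 g/h


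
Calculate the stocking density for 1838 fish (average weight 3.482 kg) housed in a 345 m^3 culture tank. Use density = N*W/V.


Total biomass = 1838 fish * 3.482 kg = 6399.916 kg
Density = total biomass / volume = 6399.916 / 345 = 18.5505 kg/m^3

18.5505 kg/m^3


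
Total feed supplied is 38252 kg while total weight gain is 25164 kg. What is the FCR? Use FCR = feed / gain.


FCR = feed consumed / weight gained
FCR = 38252 kg / 25164 kg = 1.52011

1.52011


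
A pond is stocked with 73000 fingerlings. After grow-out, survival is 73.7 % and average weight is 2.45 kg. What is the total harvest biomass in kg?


Survivors = 73000 * 73.7/100 = 53801 fish
Harvest biomass = survivors * W_f = 53801 * 2.45 = 131812.45 kg

131812.45 kg


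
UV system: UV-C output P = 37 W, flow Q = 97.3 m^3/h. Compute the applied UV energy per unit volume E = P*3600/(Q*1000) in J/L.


Energy delivered per hour = 37 W * 3600 s = 133200 J/h
Volume treated per hour = 97.3 m^3/h * 1000 = 97300 L/h
dose = 133200 / 97300 = 1.36896 J/L

1.36896 J/L


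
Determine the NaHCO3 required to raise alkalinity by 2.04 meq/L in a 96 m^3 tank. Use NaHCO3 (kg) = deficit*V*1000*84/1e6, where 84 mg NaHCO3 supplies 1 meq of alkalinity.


Tank volume in L = 96 m^3 * 1000 = 96000 L
Total meq required = 2.04 meq/L * 96000 L = 195840 meq
NaHCO3 mass = 195840 meq * 84 mg/meq / 1e6 = 16.4506 kg

16.4506 kg


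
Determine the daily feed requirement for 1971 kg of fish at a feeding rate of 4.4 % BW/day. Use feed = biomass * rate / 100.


Feeding rate fraction = 4.4% / 100 = 0.044
Daily feed = 1971 kg * 0.044 = 86.724 kg/day

86.724 kg/day


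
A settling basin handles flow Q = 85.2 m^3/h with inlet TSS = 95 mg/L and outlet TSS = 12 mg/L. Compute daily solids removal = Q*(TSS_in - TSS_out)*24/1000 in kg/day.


Concentration drop: TSS_in - TSS_out = 95 - 12 = 83 mg/L
Hourly solids removed = Q * dTSS = 85.2 m^3/h * 83 mg/L = 7071.6 g/h  (m^3/h * mg/L = g/h)
Daily solids removed = 7071.6 * 24 = 169718.4 g/day
Convert g to kg: 169718.4 / 1000 = 169.7184 kg/day

169.7184 kg/day


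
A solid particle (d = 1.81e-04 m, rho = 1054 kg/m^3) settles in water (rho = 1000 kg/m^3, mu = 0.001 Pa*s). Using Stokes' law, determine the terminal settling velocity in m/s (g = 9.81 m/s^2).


Density difference: rho_p - rho_f = 1054 - 1000 = 54 kg/m^3
d^2 = (1.81e-04)^2 = 3.2761e-08 m^2
Numerator = (rho_p - rho_f) * g * d^2 = 54 * 9.81 * 3.2761e-08 = 1.7354812e-05
Denominator = 18 * mu = 18 * 0.001 = 0.018
v_s = 1.7354812e-05 / 0.018 = 9.64156e-04 m/s
Check: Re = rho_f * v_s * d / mu = 1000 * 9.64156e-04 * 1.81e-04 / 0.001 = 0.175 < 1, so Stokes' law applies.

9.64156e-04 m/s


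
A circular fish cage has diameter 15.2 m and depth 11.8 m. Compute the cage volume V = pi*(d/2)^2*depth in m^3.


r = d/2 = 15.2/2 = 7.6 m
Base area = pi*r^2 = pi*7.6^2 = 181.45839 m^2
Volume = 181.45839 * 11.8 = 2141.21 m^3

2141.21 m^3


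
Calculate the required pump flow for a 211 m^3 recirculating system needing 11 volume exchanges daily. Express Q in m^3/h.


Daily recirculation volume = 211 m^3 * 11 = 2321 m^3/day
Flow rate Q = daily volume / 24 h = 2321 / 24 = 96.7083 m^3/h

96.7083 m^3/h


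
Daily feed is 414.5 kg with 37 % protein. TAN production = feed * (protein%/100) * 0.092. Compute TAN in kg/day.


Protein in feed = 414.5 * 37/100 = 153.365 kg/day
TAN = protein * 0.092 = 153.365 * 0.092 = 14.10958 kg/day

14.10958 kg/day


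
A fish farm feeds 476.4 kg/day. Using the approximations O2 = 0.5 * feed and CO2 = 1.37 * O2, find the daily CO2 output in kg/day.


O2 = 476.4 * 0.5 = 238.2
CO2 = 238.2 * 1.37 = 326.334

326.334 kg/day


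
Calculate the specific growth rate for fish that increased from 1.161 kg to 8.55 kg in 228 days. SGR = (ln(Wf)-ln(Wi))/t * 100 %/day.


ln(W_f) = ln(8.55) = 2.1459313
ln(W_i) = ln(1.161) = 0.1492817
ln(W_f) - ln(W_i) = 2.1459313 - 0.1492817 = 1.9966496
SGR = 1.9966496 / 228 * 100 = 0.875724 %/day

0.875724 %/day


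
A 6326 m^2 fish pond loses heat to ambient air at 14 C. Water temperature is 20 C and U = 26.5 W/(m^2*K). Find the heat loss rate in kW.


Temperature difference dT = 20 - 14 = 6 K
Heat loss (W) = U * A * dT = 26.5 * 6326 * 6 = 1005834 W
Convert to kW: 1005834 / 1000 = 1005.834 kW

1005.834 kW


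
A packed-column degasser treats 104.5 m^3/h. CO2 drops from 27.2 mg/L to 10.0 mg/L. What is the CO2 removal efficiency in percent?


CO2_out / CO2_in = 10.0 / 27.2 = 0.36764706
Fraction remaining = 0.36764706
efficiency = (1 - 0.36764706) * 100 = 63.2353 %

63.2353 %


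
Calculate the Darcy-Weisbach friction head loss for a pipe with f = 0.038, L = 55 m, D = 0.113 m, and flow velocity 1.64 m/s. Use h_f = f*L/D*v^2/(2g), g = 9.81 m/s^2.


v^2 = 1.64^2 = 2.6896 m^2/s^2
L/D = 55/0.113 = 486.72566
h_f = f*(L/D)*v^2/(2g) = 0.038 * 486.72566 * 2.6896 / 19.62 = 2.53546 m

2.53546 m


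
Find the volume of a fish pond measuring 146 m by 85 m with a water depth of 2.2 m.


Base area = L * W = 146 * 85 = 12410 m^2
Volume = area * depth = 12410 * 2.2 = 27302 m^3

27302 m^3


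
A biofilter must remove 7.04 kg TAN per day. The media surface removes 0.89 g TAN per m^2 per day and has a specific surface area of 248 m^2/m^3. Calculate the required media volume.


A = 7.04*1000 / 0.89 = 7910.1124 m^2
V = 7910.1124 / 248 = 31.8956

31.8956 m^3


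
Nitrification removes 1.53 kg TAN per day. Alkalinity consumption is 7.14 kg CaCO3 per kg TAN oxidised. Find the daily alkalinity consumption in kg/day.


Alkalinity factor: 7.14 kg CaCO3 consumed per kg TAN nitrified
alk = 1.53 kg TAN * 7.14 = 10.9242 kg CaCO3/day

10.9242 kg CaCO3/day


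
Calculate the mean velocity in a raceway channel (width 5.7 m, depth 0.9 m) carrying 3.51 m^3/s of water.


Cross-sectional area = W * d = 5.7 * 0.9 = 5.13 m^2
Velocity = Q / A = 3.51 / 5.13 = 0.684211 m/s

0.684211 m/s


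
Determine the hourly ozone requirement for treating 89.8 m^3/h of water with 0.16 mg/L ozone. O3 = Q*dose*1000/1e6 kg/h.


O3 demand (mg/h) = Q * dose * 1000 = 89.8 * 0.16 * 1000 = 14368 mg/h
Convert mg to kg: 14368 / 1e6 = 0.014368 kg/h

0.014368 kg/h


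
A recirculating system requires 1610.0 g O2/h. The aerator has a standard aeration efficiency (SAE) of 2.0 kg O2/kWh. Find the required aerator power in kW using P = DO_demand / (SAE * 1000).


SAE in g O2/kWh = 2.0 * 1000 = 2000 g/kWh
P = DO_demand / SAE_g = 1610.0 / 2000 = 0.805 kW

0.805 kW


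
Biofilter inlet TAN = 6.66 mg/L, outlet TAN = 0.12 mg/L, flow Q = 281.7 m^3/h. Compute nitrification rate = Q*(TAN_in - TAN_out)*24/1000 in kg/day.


Concentration drop: TAN_in - TAN_out = 6.66 - 0.12 = 6.54 mg/L
Hourly TAN removed = Q * dTAN = 281.7 m^3/h * 6.54 mg/L = 1842.318 g/h  (m^3/h * mg/L = g/h)
Daily TAN removed = 1842.318 * 24 = 44215.632 g/day
Convert to kg/day: 44215.632 / 1000 = 44.215632 kg/day

44.215632 kg/day


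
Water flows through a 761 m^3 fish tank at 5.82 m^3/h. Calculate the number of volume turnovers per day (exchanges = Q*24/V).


Daily flow volume = 5.82 m^3/h * 24 h = 139.68 m^3/day
Exchanges = daily flow / tank volume = 139.68 / 761 = 0.183548 exchanges/day

0.183548 exchanges/day


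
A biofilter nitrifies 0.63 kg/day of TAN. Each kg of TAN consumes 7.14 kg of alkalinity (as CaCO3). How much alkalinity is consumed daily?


Alkalinity factor: 7.14 kg CaCO3 consumed per kg TAN nitrified
alk = 0.63 kg TAN * 7.14 = 4.4982 kg CaCO3/day

4.4982 kg CaCO3/day


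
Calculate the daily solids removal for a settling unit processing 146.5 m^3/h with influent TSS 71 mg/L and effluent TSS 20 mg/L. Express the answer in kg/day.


Concentration drop: TSS_in - TSS_out = 71 - 20 = 51 mg/L
Hourly solids removed = Q * dTSS = 146.5 m^3/h * 51 mg/L = 7471.5 g/h  (m^3/h * mg/L = g/h)
Daily solids removed = 7471.5 * 24 = 179316 g/day
Convert g to kg: 179316 / 1000 = 179.316 kg/day

179.316 kg/day


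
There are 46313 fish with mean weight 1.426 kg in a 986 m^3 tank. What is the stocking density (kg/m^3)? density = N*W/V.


Total biomass = 46313 fish * 1.426 kg = 66042.338 kg
Density = total biomass / volume = 66042.338 / 986 = 66.9801 kg/m^3

66.9801 kg/m^3


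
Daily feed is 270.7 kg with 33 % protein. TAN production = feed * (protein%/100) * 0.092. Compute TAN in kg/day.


Protein in feed = 270.7 * 33/100 = 89.331 kg/day
TAN = protein * 0.092 = 89.331 * 0.092 = 8.218452 kg/day

8.218452 kg/day


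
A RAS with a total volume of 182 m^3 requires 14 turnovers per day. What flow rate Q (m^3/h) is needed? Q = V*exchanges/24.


Daily recirculation volume = 182 m^3 * 14 = 2548 m^3/day
Flow rate Q = daily volume / 24 h = 2548 / 24 = 106.167 m^3/h

106.167 m^3/h


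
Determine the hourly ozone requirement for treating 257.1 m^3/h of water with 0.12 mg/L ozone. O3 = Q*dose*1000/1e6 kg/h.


O3 demand (mg/h) = Q * dose * 1000 = 257.1 * 0.12 * 1000 = 30852 mg/h
Convert mg to kg: 30852 / 1e6 = 0.030852 kg/h

0.030852 kg/h


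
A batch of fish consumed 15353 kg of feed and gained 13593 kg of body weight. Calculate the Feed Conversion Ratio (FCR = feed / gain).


FCR = feed consumed / weight gained
FCR = 15353 kg / 13593 kg = 1.12948

1.12948


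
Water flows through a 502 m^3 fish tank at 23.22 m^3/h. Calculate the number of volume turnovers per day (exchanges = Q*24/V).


Daily flow volume = 23.22 m^3/h * 24 h = 557.28 m^3/day
Exchanges = daily flow / tank volume = 557.28 / 502 = 1.11012 exchanges/day

1.11012 exchanges/day


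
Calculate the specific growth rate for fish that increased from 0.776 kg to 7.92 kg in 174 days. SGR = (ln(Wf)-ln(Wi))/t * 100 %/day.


ln(W_f) = ln(7.92) = 2.0693912
ln(W_i) = ln(0.776) = -0.25360276
ln(W_f) - ln(W_i) = 2.0693912 - -0.25360276 = 2.322994
SGR = 2.322994 / 174 * 100 = 1.33505 %/day

1.33505 %/day


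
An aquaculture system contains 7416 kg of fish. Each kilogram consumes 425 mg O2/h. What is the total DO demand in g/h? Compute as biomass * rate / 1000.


Total O2 consumption (mg/h) = 7416 kg * 425 mg/(kg*h) = 3151800 mg/h
Convert to g/h: 3151800 / 1000 = 3151.8 g/h

3151.8 g/h


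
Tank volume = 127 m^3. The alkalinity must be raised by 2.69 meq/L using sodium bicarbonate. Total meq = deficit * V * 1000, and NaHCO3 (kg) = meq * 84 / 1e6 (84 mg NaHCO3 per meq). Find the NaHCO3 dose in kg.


Tank volume in L = 127 m^3 * 1000 = 127000 L
Total meq required = 2.69 meq/L * 127000 L = 341630 meq
NaHCO3 mass = 341630 meq * 84 mg/meq / 1e6 = 28.6969 kg

28.6969 kg


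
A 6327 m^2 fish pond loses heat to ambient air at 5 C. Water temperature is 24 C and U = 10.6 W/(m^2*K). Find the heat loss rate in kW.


Temperature difference dT = 24 - 5 = 19 K
Heat loss (W) = U * A * dT = 10.6 * 6327 * 19 = 1274257.8 W
Convert to kW: 1274257.8 / 1000 = 1274.2578 kW

1274.2578 kW


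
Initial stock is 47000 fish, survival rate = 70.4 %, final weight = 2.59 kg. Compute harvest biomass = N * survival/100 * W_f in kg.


Survivors = 47000 * 70.4/100 = 33088 fish
Harvest biomass = survivors * W_f = 33088 * 2.59 = 85697.92 kg

85697.92 kg


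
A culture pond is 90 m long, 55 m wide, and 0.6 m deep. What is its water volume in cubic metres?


Base area = L * W = 90 * 55 = 4950 m^2
Volume = area * depth = 4950 * 0.6 = 2970 m^3

2970 m^3


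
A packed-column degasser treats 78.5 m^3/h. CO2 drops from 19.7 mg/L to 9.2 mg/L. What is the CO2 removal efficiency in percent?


CO2_out / CO2_in = 9.2 / 19.7 = 0.46700508
Fraction remaining = 0.46700508
efficiency = (1 - 0.46700508) * 100 = 53.2995 %

53.2995 %


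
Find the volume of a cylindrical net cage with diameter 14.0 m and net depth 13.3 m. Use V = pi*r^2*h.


r = d/2 = 14.0/2 = 7 m
Base area = pi*r^2 = pi*7^2 = 153.93804 m^2
Volume = 153.93804 * 13.3 = 2047.38 m^3

2047.38 m^3


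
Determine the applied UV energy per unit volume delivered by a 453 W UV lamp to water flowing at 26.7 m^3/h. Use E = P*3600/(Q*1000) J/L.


Energy delivered per hour = 453 W * 3600 s = 1630800 J/h
Volume treated per hour = 26.7 m^3/h * 1000 = 26700 L/h
dose = 1630800 / 26700 = 61.0787 J/L

61.0787 J/L


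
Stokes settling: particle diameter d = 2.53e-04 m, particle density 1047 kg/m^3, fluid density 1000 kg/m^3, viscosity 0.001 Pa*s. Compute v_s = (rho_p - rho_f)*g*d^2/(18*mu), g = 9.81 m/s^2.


Density difference: rho_p - rho_f = 1047 - 1000 = 47 kg/m^3
d^2 = (2.53e-04)^2 = 6.4009e-08 m^2
Numerator = (rho_p - rho_f) * g * d^2 = 47 * 9.81 * 6.4009e-08 = 2.951263e-05
Denominator = 18 * mu = 18 * 0.001 = 0.018
v_s = 2.951263e-05 / 0.018 = 0.00163959 m/s
Check: Re = rho_f * v_s * d / mu = 1000 * 0.00163959 * 2.53e-04 / 0.001 = 0.415 < 1, so Stokes' law applies.

0.00163959 m/s


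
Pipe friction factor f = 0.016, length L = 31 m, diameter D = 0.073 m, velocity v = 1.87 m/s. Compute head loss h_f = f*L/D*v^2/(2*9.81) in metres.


v^2 = 1.87^2 = 3.4969 m^2/s^2
L/D = 31/0.073 = 424.65753
h_f = f*(L/D)*v^2/(2g) = 0.016 * 424.65753 * 3.4969 / 19.62 = 1.211 m

1.211 m


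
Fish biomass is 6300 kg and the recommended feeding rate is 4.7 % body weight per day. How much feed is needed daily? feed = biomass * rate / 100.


Feeding rate fraction = 4.7% / 100 = 0.047
Daily feed = 6300 kg * 0.047 = 296.1 kg/day

296.1 kg/day


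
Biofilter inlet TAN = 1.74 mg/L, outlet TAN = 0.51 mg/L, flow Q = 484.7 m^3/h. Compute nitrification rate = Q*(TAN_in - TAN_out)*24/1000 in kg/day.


Concentration drop: TAN_in - TAN_out = 1.74 - 0.51 = 1.23 mg/L
Hourly TAN removed = Q * dTAN = 484.7 m^3/h * 1.23 mg/L = 596.181 g/h  (m^3/h * mg/L = g/h)
Daily TAN removed = 596.181 * 24 = 14308.344 g/day
Convert to kg/day: 14308.344 / 1000 = 14.308344 kg/day

14.308344 kg/day


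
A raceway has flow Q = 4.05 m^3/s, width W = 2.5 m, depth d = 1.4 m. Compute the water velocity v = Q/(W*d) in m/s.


Cross-sectional area = W * d = 2.5 * 1.4 = 3.5 m^2
Velocity = Q / A = 4.05 / 3.5 = 1.15714 m/s

1.15714 m/s


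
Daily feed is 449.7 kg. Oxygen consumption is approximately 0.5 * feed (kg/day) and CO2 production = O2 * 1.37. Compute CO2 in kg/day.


O2 = 449.7 * 0.5 = 224.85
CO2 = 224.85 * 1.37 = 308.0445

308.0445 kg/day


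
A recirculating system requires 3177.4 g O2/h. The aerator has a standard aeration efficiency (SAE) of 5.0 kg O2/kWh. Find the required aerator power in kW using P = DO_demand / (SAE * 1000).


SAE in g O2/kWh = 5.0 * 1000 = 5000 g/kWh
P = DO_demand / SAE_g = 3177.4 / 5000 = 0.63548 kW

0.63548 kW


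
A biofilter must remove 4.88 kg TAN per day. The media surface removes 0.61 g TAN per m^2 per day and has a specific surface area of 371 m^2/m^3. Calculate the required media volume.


A = 4.88*1000 / 0.61 = 8000 m^2
V = 8000 / 371 = 21.5633

21.5633 m^3


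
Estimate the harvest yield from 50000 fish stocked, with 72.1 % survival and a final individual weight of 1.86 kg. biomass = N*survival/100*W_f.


Survivors = 50000 * 72.1/100 = 36050 fish
Harvest biomass = survivors * W_f = 36050 * 1.86 = 67053 kg

67053 kg


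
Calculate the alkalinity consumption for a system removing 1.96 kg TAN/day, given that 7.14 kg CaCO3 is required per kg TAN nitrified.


Alkalinity factor: 7.14 kg CaCO3 consumed per kg TAN nitrified
alk = 1.96 kg TAN * 7.14 = 13.9944 kg CaCO3/day

13.9944 kg CaCO3/day


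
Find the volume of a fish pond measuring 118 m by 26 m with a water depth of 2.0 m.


Base area = L * W = 118 * 26 = 3068 m^2
Volume = area * depth = 3068 * 2.0 = 6136 m^3

6136 m^3


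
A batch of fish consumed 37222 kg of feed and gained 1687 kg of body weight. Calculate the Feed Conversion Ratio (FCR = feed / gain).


FCR = feed consumed / weight gained
FCR = 37222 kg / 1687 kg = 22.064

22.064


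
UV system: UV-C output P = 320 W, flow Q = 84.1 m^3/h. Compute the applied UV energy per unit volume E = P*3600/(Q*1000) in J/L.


Energy delivered per hour = 320 W * 3600 s = 1152000 J/h
Volume treated per hour = 84.1 m^3/h * 1000 = 84100 L/h
dose = 1152000 / 84100 = 13.698 J/L

13.698 J/L


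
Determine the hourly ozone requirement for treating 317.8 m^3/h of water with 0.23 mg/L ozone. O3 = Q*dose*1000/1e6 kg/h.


O3 demand (mg/h) = Q * dose * 1000 = 317.8 * 0.23 * 1000 = 73094 mg/h
Convert mg to kg: 73094 / 1e6 = 0.073094 kg/h

0.073094 kg/h


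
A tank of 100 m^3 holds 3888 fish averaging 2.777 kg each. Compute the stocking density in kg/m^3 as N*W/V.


Total biomass = 3888 fish * 2.777 kg = 10796.976 kg
Density = total biomass / volume = 10796.976 / 100 = 107.97 kg/m^3

107.97 kg/m^3


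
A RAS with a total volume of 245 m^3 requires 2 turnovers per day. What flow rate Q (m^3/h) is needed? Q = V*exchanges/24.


Daily recirculation volume = 245 m^3 * 2 = 490 m^3/day
Flow rate Q = daily volume / 24 h = 490 / 24 = 20.4167 m^3/h

20.4167 m^3/h


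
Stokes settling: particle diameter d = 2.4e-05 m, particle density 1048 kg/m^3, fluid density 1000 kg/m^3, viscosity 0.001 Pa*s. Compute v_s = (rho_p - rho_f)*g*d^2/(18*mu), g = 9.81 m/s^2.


Density difference: rho_p - rho_f = 1048 - 1000 = 48 kg/m^3
d^2 = (2.4e-05)^2 = 5.76e-10 m^2
Numerator = (rho_p - rho_f) * g * d^2 = 48 * 9.81 * 5.76e-10 = 2.7122688e-07
Denominator = 18 * mu = 18 * 0.001 = 0.018
v_s = 2.7122688e-07 / 0.018 = 1.50682e-05 m/s
Check: Re = rho_f * v_s * d / mu = 1000 * 1.50682e-05 * 2.4e-05 / 0.001 = 3.62e-04 < 1, so Stokes' law applies.

1.50682e-05 m/s


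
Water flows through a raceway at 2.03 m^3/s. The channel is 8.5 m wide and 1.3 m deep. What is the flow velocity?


Cross-sectional area = W * d = 8.5 * 1.3 = 11.05 m^2
Velocity = Q / A = 2.03 / 11.05 = 0.18371 m/s

0.18371 m/s


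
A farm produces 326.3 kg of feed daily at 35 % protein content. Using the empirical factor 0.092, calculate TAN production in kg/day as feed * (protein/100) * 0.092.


Protein in feed = 326.3 * 35/100 = 114.205 kg/day
TAN = protein * 0.092 = 114.205 * 0.092 = 10.50686 kg/day

10.50686 kg/day


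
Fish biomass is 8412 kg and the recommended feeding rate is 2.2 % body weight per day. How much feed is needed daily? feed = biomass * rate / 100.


Feeding rate fraction = 2.2% / 100 = 0.022
Daily feed = 8412 kg * 0.022 = 185.064 kg/day

185.064 kg/day


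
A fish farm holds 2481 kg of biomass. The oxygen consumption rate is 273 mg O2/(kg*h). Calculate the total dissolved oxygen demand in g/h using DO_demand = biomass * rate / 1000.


Total O2 consumption (mg/h) = 2481 kg * 273 mg/(kg*h) = 677313 mg/h
Convert to g/h: 677313 / 1000 = 677.313 g/h

677.313 g/h


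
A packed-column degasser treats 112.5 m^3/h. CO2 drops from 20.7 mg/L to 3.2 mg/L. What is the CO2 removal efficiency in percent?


CO2_out / CO2_in = 3.2 / 20.7 = 0.15458937
Fraction remaining = 0.15458937
efficiency = (1 - 0.15458937) * 100 = 84.5411 %

84.5411 %


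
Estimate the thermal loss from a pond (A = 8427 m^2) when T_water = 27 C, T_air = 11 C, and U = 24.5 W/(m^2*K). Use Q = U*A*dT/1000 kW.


Temperature difference dT = 27 - 11 = 16 K
Heat loss (W) = U * A * dT = 24.5 * 8427 * 16 = 3303384 W
Convert to kW: 3303384 / 1000 = 3303.384 kW

3303.384 kW


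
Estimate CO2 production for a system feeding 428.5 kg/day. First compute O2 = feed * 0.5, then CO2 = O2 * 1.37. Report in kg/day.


O2 = 428.5 * 0.5 = 214.25
CO2 = 214.25 * 1.37 = 293.5225

293.5225 kg/day


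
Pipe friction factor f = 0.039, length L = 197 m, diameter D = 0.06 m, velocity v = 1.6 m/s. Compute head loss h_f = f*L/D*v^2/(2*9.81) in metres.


v^2 = 1.6^2 = 2.56 m^2/s^2
L/D = 197/0.06 = 3283.3333
h_f = f*(L/D)*v^2/(2g) = 0.039 * 3283.3333 * 2.56 / 19.62 = 16.7078 m

16.7078 m


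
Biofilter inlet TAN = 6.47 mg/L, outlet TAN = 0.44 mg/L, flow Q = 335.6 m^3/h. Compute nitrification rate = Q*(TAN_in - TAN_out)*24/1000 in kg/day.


Concentration drop: TAN_in - TAN_out = 6.47 - 0.44 = 6.03 mg/L
Hourly TAN removed = Q * dTAN = 335.6 m^3/h * 6.03 mg/L = 2023.668 g/h  (m^3/h * mg/L = g/h)
Daily TAN removed = 2023.668 * 24 = 48568.032 g/day
Convert to kg/day: 48568.032 / 1000 = 48.568032 kg/day

48.568032 kg/day


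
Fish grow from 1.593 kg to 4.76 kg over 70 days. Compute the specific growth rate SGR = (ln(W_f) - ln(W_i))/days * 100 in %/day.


ln(W_f) = ln(4.76) = 1.5602477
ln(W_i) = ln(1.593) = 0.46561903
ln(W_f) - ln(W_i) = 1.5602477 - 0.46561903 = 1.0946287
SGR = 1.0946287 / 70 * 100 = 1.56376 %/day

1.56376 %/day


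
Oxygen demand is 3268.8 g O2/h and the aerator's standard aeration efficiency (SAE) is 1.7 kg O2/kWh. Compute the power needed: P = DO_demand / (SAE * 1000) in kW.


SAE in g O2/kWh = 1.7 * 1000 = 1700 g/kWh
P = DO_demand / SAE_g = 3268.8 / 1700 = 1.92282 kW

1.92282 kW


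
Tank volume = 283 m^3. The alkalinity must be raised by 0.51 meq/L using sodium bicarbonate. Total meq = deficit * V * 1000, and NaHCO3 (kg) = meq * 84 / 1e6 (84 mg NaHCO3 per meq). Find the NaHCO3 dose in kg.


Tank volume in L = 283 m^3 * 1000 = 283000 L
Total meq required = 0.51 meq/L * 283000 L = 144330 meq
NaHCO3 mass = 144330 meq * 84 mg/meq / 1e6 = 12.1237 kg

12.1237 kg


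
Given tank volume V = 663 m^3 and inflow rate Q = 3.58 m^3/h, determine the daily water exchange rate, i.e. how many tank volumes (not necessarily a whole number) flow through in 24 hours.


Daily flow volume = 3.58 m^3/h * 24 h = 85.92 m^3/day
Exchanges = daily flow / tank volume = 85.92 / 663 = 0.129593 exchanges/day

0.129593 exchanges/day


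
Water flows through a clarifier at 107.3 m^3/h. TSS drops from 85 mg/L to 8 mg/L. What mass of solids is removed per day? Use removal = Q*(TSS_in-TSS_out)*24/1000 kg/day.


Concentration drop: TSS_in - TSS_out = 85 - 8 = 77 mg/L
Hourly solids removed = Q * dTSS = 107.3 m^3/h * 77 mg/L = 8262.1 g/h  (m^3/h * mg/L = g/h)
Daily solids removed = 8262.1 * 24 = 198290.4 g/day
Convert g to kg: 198290.4 / 1000 = 198.2904 kg/day

198.2904 kg/day


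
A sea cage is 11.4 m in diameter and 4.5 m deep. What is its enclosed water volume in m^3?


r = d/2 = 11.4/2 = 5.7 m
Base area = pi*r^2 = pi*5.7^2 = 102.07035 m^2
Volume = 102.07035 * 4.5 = 459.317 m^3

459.317 m^3


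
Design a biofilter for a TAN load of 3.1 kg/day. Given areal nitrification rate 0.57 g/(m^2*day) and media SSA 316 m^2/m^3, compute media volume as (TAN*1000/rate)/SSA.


A = 3.1*1000 / 0.57 = 5438.5965 m^2
V = 5438.5965 / 316 = 17.2107

17.2107 m^3


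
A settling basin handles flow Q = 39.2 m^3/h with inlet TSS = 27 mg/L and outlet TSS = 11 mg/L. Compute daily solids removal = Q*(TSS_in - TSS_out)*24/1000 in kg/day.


Concentration drop: TSS_in - TSS_out = 27 - 11 = 16 mg/L
Hourly solids removed = Q * dTSS = 39.2 m^3/h * 16 mg/L = 627.2 g/h  (m^3/h * mg/L = g/h)
Daily solids removed = 627.2 * 24 = 15052.8 g/day
Convert g to kg: 15052.8 / 1000 = 15.0528 kg/day

15.0528 kg/day


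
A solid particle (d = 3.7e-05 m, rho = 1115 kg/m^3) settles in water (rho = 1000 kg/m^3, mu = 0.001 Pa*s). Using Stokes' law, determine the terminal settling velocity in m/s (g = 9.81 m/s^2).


Density difference: rho_p - rho_f = 1115 - 1000 = 115 kg/m^3
d^2 = (3.7e-05)^2 = 1.369e-09 m^2
Numerator = (rho_p - rho_f) * g * d^2 = 115 * 9.81 * 1.369e-09 = 1.5444373e-06
Denominator = 18 * mu = 18 * 0.001 = 0.018
v_s = 1.5444373e-06 / 0.018 = 8.58021e-05 m/s
Check: Re = rho_f * v_s * d / mu = 1000 * 8.58021e-05 * 3.7e-05 / 0.001 = 0.00317 < 1, so Stokes' law applies.

8.58021e-05 m/s


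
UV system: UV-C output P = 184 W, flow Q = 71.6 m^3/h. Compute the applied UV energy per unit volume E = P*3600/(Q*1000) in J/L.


Energy delivered per hour = 184 W * 3600 s = 662400 J/h
Volume treated per hour = 71.6 m^3/h * 1000 = 71600 L/h
dose = 662400 / 71600 = 9.2514 J/L

9.2514 J/L


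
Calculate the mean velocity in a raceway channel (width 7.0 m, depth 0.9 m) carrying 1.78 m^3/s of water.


Cross-sectional area = W * d = 7.0 * 0.9 = 6.3 m^2
Velocity = Q / A = 1.78 / 6.3 = 0.28254 m/s

0.28254 m/s


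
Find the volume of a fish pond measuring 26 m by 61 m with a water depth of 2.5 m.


Base area = L * W = 26 * 61 = 1586 m^2
Volume = area * depth = 1586 * 2.5 = 3965 m^3

3965 m^3


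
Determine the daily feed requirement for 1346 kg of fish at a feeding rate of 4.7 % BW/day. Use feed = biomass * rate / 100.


Feeding rate fraction = 4.7% / 100 = 0.047
Daily feed = 1346 kg * 0.047 = 63.262 kg/day

63.262 kg/day


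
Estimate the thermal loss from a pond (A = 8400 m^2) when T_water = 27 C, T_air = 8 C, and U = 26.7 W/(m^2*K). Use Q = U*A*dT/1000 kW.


Temperature difference dT = 27 - 8 = 19 K
Heat loss (W) = U * A * dT = 26.7 * 8400 * 19 = 4261320 W
Convert to kW: 4261320 / 1000 = 4261.32 kW

4261.32 kW


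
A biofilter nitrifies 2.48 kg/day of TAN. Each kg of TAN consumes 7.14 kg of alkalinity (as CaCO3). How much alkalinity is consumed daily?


Alkalinity factor: 7.14 kg CaCO3 consumed per kg TAN nitrified
alk = 2.48 kg TAN * 7.14 = 17.7072 kg CaCO3/day

17.7072 kg CaCO3/day


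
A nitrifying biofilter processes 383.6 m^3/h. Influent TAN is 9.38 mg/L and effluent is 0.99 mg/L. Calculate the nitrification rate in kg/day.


Concentration drop: TAN_in - TAN_out = 9.38 - 0.99 = 8.39 mg/L
Hourly TAN removed = Q * dTAN = 383.6 m^3/h * 8.39 mg/L = 3218.404 g/h  (m^3/h * mg/L = g/h)
Daily TAN removed = 3218.404 * 24 = 77241.696 g/day
Convert to kg/day: 77241.696 / 1000 = 77.241696 kg/day

77.241696 kg/day


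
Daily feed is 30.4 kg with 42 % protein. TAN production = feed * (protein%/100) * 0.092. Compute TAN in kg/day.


Protein in feed = 30.4 * 42/100 = 12.768 kg/day
TAN = protein * 0.092 = 12.768 * 0.092 = 1.174656 kg/day

1.174656 kg/day


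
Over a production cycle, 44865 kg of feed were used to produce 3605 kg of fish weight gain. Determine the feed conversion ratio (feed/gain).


FCR = feed consumed / weight gained
FCR = 44865 kg / 3605 kg = 12.4452

12.4452


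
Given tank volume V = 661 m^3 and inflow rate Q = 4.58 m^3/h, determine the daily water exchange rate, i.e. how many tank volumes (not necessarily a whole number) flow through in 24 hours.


Daily flow volume = 4.58 m^3/h * 24 h = 109.92 m^3/day
Exchanges = daily flow / tank volume = 109.92 / 661 = 0.166293 exchanges/day

0.166293 exchanges/day


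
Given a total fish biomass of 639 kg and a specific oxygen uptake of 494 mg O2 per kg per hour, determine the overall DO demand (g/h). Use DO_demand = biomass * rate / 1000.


Total O2 consumption (mg/h) = 639 kg * 494 mg/(kg*h) = 315666 mg/h
Convert to g/h: 315666 / 1000 = 315.666 g/h

315.666 g/h


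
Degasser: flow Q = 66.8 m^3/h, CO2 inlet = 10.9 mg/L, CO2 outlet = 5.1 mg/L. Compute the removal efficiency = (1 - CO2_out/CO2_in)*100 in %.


CO2_out / CO2_in = 5.1 / 10.9 = 0.46788991
Fraction remaining = 0.46788991
efficiency = (1 - 0.46788991) * 100 = 53.211 %

53.211 %


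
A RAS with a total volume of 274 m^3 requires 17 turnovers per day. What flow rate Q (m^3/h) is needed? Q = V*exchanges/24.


Daily recirculation volume = 274 m^3 * 17 = 4658 m^3/day
Flow rate Q = daily volume / 24 h = 4658 / 24 = 194.083 m^3/h

194.083 m^3/h
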